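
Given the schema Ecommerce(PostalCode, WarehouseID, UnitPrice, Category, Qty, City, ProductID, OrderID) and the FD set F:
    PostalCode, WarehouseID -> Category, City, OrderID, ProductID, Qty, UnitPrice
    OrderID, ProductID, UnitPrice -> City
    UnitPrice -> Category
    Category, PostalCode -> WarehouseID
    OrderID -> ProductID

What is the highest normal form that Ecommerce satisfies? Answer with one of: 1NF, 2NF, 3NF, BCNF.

Candidate keys: {Category, PostalCode}, {PostalCode, UnitPrice}, {PostalCode, WarehouseID}. Prime attributes: {Category, PostalCode, UnitPrice, WarehouseID}.
For OrderID, ProductID, UnitPrice -> City we have {OrderID, ProductID, UnitPrice}⁺ = {Category, City, OrderID, ProductID, UnitPrice}; {OrderID, ProductID, UnitPrice} is not a superkey, so BCNF fails.
Because {City} is non-prime and the left side of OrderID, ProductID, UnitPrice -> City is not a superkey, the relation is not in 3NF.
No non-prime attribute depends on a proper subset of any candidate key, so 2NF holds.

2NF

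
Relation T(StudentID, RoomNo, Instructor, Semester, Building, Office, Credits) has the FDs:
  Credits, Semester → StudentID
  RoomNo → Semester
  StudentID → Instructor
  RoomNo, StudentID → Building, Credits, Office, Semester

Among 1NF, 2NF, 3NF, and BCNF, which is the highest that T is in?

1NF

Candidate keys: {Credits, RoomNo}, {RoomNo, StudentID}. Prime attributes: {Credits, RoomNo, StudentID}.
Credits, Semester → StudentID: {Credits, Semester}⁺ = {Credits, Instructor, Semester, StudentID}, which is not all of the attributes, so the left side is not a superkey — BCNF is violated.
RoomNo → Semester has non-prime {Semester} on the right and a non-superkey on the left, so 3NF fails.
The proper key subset {RoomNo} of {Credits, RoomNo} determines non-prime {Semester}, so the relation is not even in 2NF.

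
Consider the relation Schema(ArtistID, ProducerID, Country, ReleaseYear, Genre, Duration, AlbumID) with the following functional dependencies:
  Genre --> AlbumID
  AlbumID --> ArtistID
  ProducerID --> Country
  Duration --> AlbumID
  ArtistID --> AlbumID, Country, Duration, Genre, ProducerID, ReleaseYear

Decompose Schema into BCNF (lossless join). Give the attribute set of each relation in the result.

Candidate keys of the original relation: {AlbumID}, {ArtistID}, {Duration}, {Genre}.
{AlbumID, ArtistID, Country, Duration, Genre, ProducerID, ReleaseYear}: {ProducerID} determines {Country, ProducerID} here but is not a superkey — split on ProducerID --> Country, giving {Country, ProducerID} and {AlbumID, ArtistID, Duration, Genre, ProducerID, ReleaseYear}.
{Country, ProducerID} is in BCNF.
{AlbumID, ArtistID, Duration, Genre, ProducerID, ReleaseYear} is in BCNF.

{AlbumID, ArtistID, Duration, Genre, ProducerID, ReleaseYear}; {Country, ProducerID}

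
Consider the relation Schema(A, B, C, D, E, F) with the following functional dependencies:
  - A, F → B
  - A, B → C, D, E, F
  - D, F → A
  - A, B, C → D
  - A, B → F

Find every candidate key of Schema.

{A, B}, {A, F}, {D, F}

{A, B} is a candidate key since {A, B}⁺ = {A, B, C, D, E, F} covers every attribute.
{A, F} is a candidate key since {A, F}⁺ = {A, B, C, D, E, F} covers every attribute.
{D, F} is a candidate key since {D, F}⁺ = {A, B, C, D, E, F} covers every attribute.
Any other superkey properly contains one of these, so there are no further candidate keys.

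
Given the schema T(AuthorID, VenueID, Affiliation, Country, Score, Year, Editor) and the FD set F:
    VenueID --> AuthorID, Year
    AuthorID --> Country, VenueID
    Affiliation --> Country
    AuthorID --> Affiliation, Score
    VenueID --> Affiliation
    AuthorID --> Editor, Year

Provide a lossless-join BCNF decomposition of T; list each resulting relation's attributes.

Candidate keys of the original relation: {AuthorID}, {VenueID}.
In {Affiliation, AuthorID, Country, Editor, Score, VenueID, Year}, {Affiliation} is not a superkey ({Affiliation}⁺ restricted to this set is {Affiliation, Country}), so split on Affiliation --> Country into {Affiliation, Country} and {Affiliation, AuthorID, Editor, Score, VenueID, Year}.
{Affiliation, Country} has no BCNF violation.
{Affiliation, AuthorID, Editor, Score, VenueID, Year} has no BCNF violation.

{Affiliation, AuthorID, Editor, Score, VenueID, Year}; {Affiliation, Country}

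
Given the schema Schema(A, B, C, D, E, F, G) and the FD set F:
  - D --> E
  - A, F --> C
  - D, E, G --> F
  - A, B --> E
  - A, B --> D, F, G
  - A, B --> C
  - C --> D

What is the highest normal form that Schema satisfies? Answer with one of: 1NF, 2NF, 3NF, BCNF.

Candidate key: {A, B}. Prime attributes: {A, B}.
D --> E breaks BCNF: {D}⁺ = {D, E}, so {D} is not a superkey.
D --> E has non-prime {E} on the right and a non-superkey on the left, so 3NF fails.
No non-prime attribute depends on a proper subset of any candidate key, so 2NF holds.

2NF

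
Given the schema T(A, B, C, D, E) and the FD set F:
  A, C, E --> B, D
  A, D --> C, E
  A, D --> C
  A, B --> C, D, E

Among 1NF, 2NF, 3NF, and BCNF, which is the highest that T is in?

Candidate keys: {A, B}, {A, C, E}, {A, D}. Prime attributes: {A, B, C, D, E}.
The left-hand side of every FD is a superkey, so BCNF is satisfied.

BCNF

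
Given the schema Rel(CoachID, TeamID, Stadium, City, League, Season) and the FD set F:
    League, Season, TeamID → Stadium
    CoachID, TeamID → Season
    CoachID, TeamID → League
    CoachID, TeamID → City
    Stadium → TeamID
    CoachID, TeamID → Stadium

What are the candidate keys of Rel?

{CoachID, Stadium}, {CoachID, TeamID}

{CoachID} never appears on the right of any FD, so every key must include it.
{CoachID, Stadium}⁺ = {City, CoachID, League, Season, Stadium, TeamID} — all of the relation — so {CoachID, Stadium} is a candidate key.
{CoachID, TeamID}⁺ = {City, CoachID, League, Season, Stadium, TeamID} — all of the relation — so {CoachID, TeamID} is a candidate key.
These are minimal and exhaustive — every other superkey contains one of them.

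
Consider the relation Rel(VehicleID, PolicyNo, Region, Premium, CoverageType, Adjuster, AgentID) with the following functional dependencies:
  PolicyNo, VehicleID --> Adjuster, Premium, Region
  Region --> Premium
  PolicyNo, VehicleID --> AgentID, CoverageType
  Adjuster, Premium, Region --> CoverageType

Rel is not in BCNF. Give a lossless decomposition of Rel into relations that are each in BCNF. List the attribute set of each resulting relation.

{Adjuster, AgentID, PolicyNo, Region, VehicleID}; {Adjuster, CoverageType, Region}; {Premium, Region}

Candidate key of the original relation: {PolicyNo, VehicleID}.
Within {Adjuster, AgentID, CoverageType, PolicyNo, Premium, Region, VehicleID}: {Region}⁺ ∩ {Adjuster, AgentID, CoverageType, PolicyNo, Premium, Region, VehicleID} = {Premium, Region}, not the whole set, so Region --> Premium violates BCNF; decompose into {Premium, Region} and {Adjuster, AgentID, CoverageType, PolicyNo, Region, VehicleID}.
{Premium, Region} is in BCNF.
Within {Adjuster, AgentID, CoverageType, PolicyNo, Region, VehicleID}: {Adjuster, Region}⁺ ∩ {Adjuster, AgentID, CoverageType, PolicyNo, Region, VehicleID} = {Adjuster, CoverageType, Region}, not the whole set, so Adjuster, Region --> CoverageType violates BCNF; decompose into {Adjuster, CoverageType, Region} and {Adjuster, AgentID, PolicyNo, Region, VehicleID}.
{Adjuster, CoverageType, Region} is in BCNF.
{Adjuster, AgentID, PolicyNo, Region, VehicleID} is in BCNF.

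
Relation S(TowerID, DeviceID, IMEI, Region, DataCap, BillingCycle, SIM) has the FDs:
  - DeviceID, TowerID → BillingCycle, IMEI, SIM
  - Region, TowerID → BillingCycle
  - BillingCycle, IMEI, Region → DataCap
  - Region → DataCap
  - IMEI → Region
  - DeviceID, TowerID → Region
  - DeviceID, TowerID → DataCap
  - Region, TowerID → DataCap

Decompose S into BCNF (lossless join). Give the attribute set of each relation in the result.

Candidate key of the original relation: {DeviceID, TowerID}.
{BillingCycle, DataCap, DeviceID, IMEI, Region, SIM, TowerID}: {Region, TowerID} determines {BillingCycle, DataCap, Region, TowerID} here but is not a superkey — split on Region, TowerID → BillingCycle, DataCap, giving {BillingCycle, DataCap, Region, TowerID} and {DeviceID, IMEI, Region, SIM, TowerID}.
{BillingCycle, DataCap, Region, TowerID}: {Region} determines {DataCap, Region} here but is not a superkey — split on Region → DataCap, giving {DataCap, Region} and {BillingCycle, Region, TowerID}.
{DataCap, Region} is in BCNF.
{BillingCycle, Region, TowerID} is in BCNF.
{DeviceID, IMEI, Region, SIM, TowerID}: {IMEI} determines {IMEI, Region} here but is not a superkey — split on IMEI → Region, giving {IMEI, Region} and {DeviceID, IMEI, SIM, TowerID}.
{IMEI, Region} is in BCNF.
{DeviceID, IMEI, SIM, TowerID} is in BCNF.

{BillingCycle, Region, TowerID}; {DataCap, Region}; {DeviceID, IMEI, SIM, TowerID}; {IMEI, Region}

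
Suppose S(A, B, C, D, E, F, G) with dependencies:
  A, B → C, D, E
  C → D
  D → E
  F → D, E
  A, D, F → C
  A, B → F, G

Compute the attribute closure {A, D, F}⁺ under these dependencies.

Start with {A, D, F}.
D → E applies; add {E} → now {A, D, E, F}.
A, D, F → C applies; add {C} → now {A, C, D, E, F}.
No further FD applies.

{A, C, D, E, F}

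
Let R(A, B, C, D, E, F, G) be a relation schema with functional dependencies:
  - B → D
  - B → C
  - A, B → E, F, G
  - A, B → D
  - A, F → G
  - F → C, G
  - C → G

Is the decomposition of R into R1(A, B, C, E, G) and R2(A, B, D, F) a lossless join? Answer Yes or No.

The shared attributes are {A, B} and {A, B}⁺ = {A, B, C, D, E, F, G}.
This includes all of R1, so the common attributes are a superkey of R1 — the join is lossless.

Yes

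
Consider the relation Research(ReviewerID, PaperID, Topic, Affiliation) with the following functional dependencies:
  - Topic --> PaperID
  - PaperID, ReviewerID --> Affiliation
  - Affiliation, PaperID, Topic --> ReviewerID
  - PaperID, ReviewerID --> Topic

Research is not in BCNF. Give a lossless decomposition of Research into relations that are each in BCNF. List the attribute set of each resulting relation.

Candidate keys of the original relation: {Affiliation, Topic}, {PaperID, ReviewerID}, {ReviewerID, Topic}.
Within {Affiliation, PaperID, ReviewerID, Topic}: {Topic}⁺ ∩ {Affiliation, PaperID, ReviewerID, Topic} = {PaperID, Topic}, not the whole set, so Topic --> PaperID violates BCNF; decompose into {PaperID, Topic} and {Affiliation, ReviewerID, Topic}.
{PaperID, Topic} is in BCNF.
{Affiliation, ReviewerID, Topic} is in BCNF.

{Affiliation, ReviewerID, Topic}; {PaperID, Topic}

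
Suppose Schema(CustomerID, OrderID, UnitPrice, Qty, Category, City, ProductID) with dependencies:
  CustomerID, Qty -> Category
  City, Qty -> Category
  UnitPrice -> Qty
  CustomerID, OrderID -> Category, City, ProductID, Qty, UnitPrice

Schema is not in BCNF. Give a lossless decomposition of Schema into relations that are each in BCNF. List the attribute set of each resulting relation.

{Category, CustomerID, Qty}; {City, CustomerID, OrderID, ProductID, UnitPrice}; {Qty, UnitPrice}

Candidate key of the original relation: {CustomerID, OrderID}.
{Category, City, CustomerID, OrderID, ProductID, Qty, UnitPrice}: {CustomerID, Qty} determines {Category, CustomerID, Qty} here but is not a superkey — split on CustomerID, Qty -> Category, giving {Category, CustomerID, Qty} and {City, CustomerID, OrderID, ProductID, Qty, UnitPrice}.
{Category, CustomerID, Qty}: every determinant is a superkey — BCNF.
{City, CustomerID, OrderID, ProductID, Qty, UnitPrice}: {UnitPrice} determines {Qty, UnitPrice} here but is not a superkey — split on UnitPrice -> Qty, giving {Qty, UnitPrice} and {City, CustomerID, OrderID, ProductID, UnitPrice}.
{Qty, UnitPrice}: every determinant is a superkey — BCNF.
{City, CustomerID, OrderID, ProductID, UnitPrice}: every determinant is a superkey — BCNF.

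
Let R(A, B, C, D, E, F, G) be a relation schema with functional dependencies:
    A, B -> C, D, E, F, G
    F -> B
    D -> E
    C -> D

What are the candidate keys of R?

Attributes never on any right-hand side: {A} — every candidate key must contain it.
{A, B}⁺ = {A, B, C, D, E, F, G} — all of the relation — so {A, B} is a candidate key.
{A, F}⁺ = {A, B, C, D, E, F, G} — all of the relation — so {A, F} is a candidate key.
No proper subset of any of these is a key, and no other minimal superkey exists.

{A, B}, {A, F}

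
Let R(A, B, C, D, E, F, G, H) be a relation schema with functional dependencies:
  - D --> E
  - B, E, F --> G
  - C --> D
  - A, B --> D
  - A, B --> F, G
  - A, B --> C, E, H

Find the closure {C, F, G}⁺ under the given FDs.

{C, D, E, F, G}

Start with {C, F, G}.
C --> D applies; add {D} → now {C, D, F, G}.
D --> E applies; add {E} → now {C, D, E, F, G}.
No further FD applies.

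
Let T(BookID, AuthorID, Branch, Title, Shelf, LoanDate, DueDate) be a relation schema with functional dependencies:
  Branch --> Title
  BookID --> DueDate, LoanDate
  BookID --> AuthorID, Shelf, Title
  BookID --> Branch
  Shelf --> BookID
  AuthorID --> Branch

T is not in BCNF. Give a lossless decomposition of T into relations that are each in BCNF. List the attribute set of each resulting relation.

{AuthorID, BookID, DueDate, LoanDate, Shelf}; {AuthorID, Branch}; {Branch, Title}

Candidate keys of the original relation: {BookID}, {Shelf}.
{AuthorID, BookID, Branch, DueDate, LoanDate, Shelf, Title}: {Branch} determines {Branch, Title} here but is not a superkey — split on Branch --> Title, giving {Branch, Title} and {AuthorID, BookID, Branch, DueDate, LoanDate, Shelf}.
{Branch, Title} has no BCNF violation.
{AuthorID, BookID, Branch, DueDate, LoanDate, Shelf}: {AuthorID} determines {AuthorID, Branch} here but is not a superkey — split on AuthorID --> Branch, giving {AuthorID, Branch} and {AuthorID, BookID, DueDate, LoanDate, Shelf}.
{AuthorID, Branch} has no BCNF violation.
{AuthorID, BookID, DueDate, LoanDate, Shelf} has no BCNF violation.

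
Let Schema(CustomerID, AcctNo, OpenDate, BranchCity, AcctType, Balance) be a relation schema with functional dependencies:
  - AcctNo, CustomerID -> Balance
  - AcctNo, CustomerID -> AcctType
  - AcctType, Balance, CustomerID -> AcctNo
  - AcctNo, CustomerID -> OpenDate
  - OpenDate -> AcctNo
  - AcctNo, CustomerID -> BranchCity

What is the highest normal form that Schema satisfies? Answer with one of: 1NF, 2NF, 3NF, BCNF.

3NF

Candidate keys: {AcctNo, CustomerID}, {AcctType, Balance, CustomerID}, {CustomerID, OpenDate}. Prime attributes: {AcctNo, AcctType, Balance, CustomerID, OpenDate}.
OpenDate -> AcctNo: {OpenDate}⁺ = {AcctNo, OpenDate}, which is not all of the attributes, so the left side is not a superkey — BCNF is violated.
But every attribute on its right side ({AcctNo}) is prime, and the same holds for every other non-superkey FD, so 3NF still holds.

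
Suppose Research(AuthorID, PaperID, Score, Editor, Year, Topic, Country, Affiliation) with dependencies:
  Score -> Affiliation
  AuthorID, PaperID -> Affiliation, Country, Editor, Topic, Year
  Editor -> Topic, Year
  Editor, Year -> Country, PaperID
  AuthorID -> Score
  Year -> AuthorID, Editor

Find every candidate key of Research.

Closure of {Editor} is {Affiliation, AuthorID, Country, Editor, PaperID, Score, Topic, Year}, the whole schema; {Editor} is a candidate key.
Closure of {Year} is {Affiliation, AuthorID, Country, Editor, PaperID, Score, Topic, Year}, the whole schema; {Year} is a candidate key.
Closure of {AuthorID, PaperID} is {Affiliation, AuthorID, Country, Editor, PaperID, Score, Topic, Year}, the whole schema; {AuthorID, PaperID} is a candidate key.
No proper subset of any of these is a key, and no other minimal superkey exists.

{AuthorID, PaperID}, {Editor}, {Year}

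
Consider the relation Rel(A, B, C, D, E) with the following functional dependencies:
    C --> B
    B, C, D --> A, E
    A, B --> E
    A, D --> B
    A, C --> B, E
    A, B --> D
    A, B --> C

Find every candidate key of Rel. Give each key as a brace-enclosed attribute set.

{A, B}, {A, C}, {A, D}, {C, D}

Closure of {A, B} is {A, B, C, D, E}, the whole schema; {A, B} is a candidate key.
Closure of {A, C} is {A, B, C, D, E}, the whole schema; {A, C} is a candidate key.
Closure of {A, D} is {A, B, C, D, E}, the whole schema; {A, D} is a candidate key.
Closure of {C, D} is {A, B, C, D, E}, the whole schema; {C, D} is a candidate key.
No proper subset of any of these is a key, and no other minimal superkey exists.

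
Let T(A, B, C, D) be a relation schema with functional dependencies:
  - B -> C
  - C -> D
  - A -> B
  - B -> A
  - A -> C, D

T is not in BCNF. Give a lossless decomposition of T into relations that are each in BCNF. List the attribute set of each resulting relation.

Candidate keys of the original relation: {A}, {B}.
Within {A, B, C, D}: {C}⁺ ∩ {A, B, C, D} = {C, D}, not the whole set, so C -> D violates BCNF; decompose into {C, D} and {A, B, C}.
{C, D} is in BCNF.
{A, B, C} is in BCNF.

{A, B, C}; {C, D}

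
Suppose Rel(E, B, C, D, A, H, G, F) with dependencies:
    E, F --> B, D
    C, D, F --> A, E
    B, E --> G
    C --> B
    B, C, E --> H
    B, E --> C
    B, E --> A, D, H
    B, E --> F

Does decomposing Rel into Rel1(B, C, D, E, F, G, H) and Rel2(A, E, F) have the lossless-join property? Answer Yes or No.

Yes

Common attributes: {E, F}; their closure is {A, B, C, D, E, F, G, H}.
Rel1 is contained in that closure, so Rel1 ∩ Rel2 --> Rel1 holds and the join is lossless.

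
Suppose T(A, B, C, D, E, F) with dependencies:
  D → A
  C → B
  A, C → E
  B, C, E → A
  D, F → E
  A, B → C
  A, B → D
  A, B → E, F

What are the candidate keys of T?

{A, B}, {A, C}, {B, D}, {C, D}, {C, E}

Closure of {A, B} is {A, B, C, D, E, F}, the whole schema; {A, B} is a candidate key.
Closure of {A, C} is {A, B, C, D, E, F}, the whole schema; {A, C} is a candidate key.
Closure of {B, D} is {A, B, C, D, E, F}, the whole schema; {B, D} is a candidate key.
Closure of {C, D} is {A, B, C, D, E, F}, the whole schema; {C, D} is a candidate key.
Closure of {C, E} is {A, B, C, D, E, F}, the whole schema; {C, E} is a candidate key.
No proper subset of any of these is a key, and no other minimal superkey exists.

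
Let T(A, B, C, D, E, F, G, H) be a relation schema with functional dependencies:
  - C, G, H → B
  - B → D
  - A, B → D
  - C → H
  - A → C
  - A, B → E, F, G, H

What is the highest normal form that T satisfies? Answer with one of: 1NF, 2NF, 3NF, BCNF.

Candidate keys: {A, B}, {A, G}. Prime attributes: {A, B, G}.
For C, G, H → B we have {C, G, H}⁺ = {B, C, D, G, H}; {C, G, H} is not a superkey, so BCNF fails.
B → D determines the non-prime attribute {D} from a non-superkey — 3NF is violated.
The proper key subset {A} of {A, B} determines non-prime {C, H}, so the relation is not even in 2NF.

1NF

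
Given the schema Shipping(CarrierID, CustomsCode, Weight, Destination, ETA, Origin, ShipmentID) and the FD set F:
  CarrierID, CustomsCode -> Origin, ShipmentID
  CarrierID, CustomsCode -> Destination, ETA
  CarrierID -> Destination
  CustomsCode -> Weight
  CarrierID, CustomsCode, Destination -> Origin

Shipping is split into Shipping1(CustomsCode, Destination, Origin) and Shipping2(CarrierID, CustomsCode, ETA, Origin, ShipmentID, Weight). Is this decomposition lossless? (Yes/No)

No

The shared attributes are {CustomsCode, Origin} and {CustomsCode, Origin}⁺ = {CustomsCode, Origin, Weight}.
Neither Shipping1 nor Shipping2 is contained in that closure, so the decomposition is lossy.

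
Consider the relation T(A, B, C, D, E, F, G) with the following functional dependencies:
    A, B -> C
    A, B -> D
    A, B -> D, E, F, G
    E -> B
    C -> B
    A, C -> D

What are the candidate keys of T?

{A, B}, {A, C}, {A, E}

No FD produces {A}, so it must be in every candidate key.
{A, B}⁺ = {A, B, C, D, E, F, G}, which is every attribute, so {A, B} is a candidate key.
{A, C}⁺ = {A, B, C, D, E, F, G}, which is every attribute, so {A, C} is a candidate key.
{A, E}⁺ = {A, B, C, D, E, F, G}, which is every attribute, so {A, E} is a candidate key.
These are minimal and exhaustive — every other superkey contains one of them.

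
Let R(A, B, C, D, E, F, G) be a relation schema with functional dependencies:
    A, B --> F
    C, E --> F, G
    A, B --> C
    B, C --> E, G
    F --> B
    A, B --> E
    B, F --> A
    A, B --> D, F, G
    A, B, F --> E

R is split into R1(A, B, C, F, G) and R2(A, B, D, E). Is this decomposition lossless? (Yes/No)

Common attributes: {A, B}; their closure is {A, B, C, D, E, F, G}.
This includes all of R1, so the common attributes are a superkey of R1 — the join is lossless.

Yes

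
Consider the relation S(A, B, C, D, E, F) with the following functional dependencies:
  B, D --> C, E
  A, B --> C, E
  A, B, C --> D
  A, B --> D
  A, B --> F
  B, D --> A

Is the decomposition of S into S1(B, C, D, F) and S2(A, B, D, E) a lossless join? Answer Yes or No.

The shared attributes are {B, D} and {B, D}⁺ = {A, B, C, D, E, F}.
Since S1 ⊆ {A, B, C, D, E, F}, the intersection is a superkey of S1; the decomposition is lossless.

Yes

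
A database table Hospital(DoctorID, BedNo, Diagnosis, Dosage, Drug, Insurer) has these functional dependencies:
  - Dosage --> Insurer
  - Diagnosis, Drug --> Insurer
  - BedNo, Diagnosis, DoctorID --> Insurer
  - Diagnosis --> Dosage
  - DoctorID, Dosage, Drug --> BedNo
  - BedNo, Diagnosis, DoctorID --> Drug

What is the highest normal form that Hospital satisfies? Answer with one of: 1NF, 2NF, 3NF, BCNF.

Candidate keys: {BedNo, Diagnosis, DoctorID}, {Diagnosis, DoctorID, Drug}. Prime attributes: {BedNo, Diagnosis, DoctorID, Drug}.
Dosage --> Insurer breaks BCNF: {Dosage}⁺ = {Dosage, Insurer}, so {Dosage} is not a superkey.
Dosage --> Insurer determines the non-prime attribute {Insurer} from a non-superkey — 3NF is violated.
{Diagnosis} is a proper subset of the key {BedNo, Diagnosis, DoctorID}, and {Diagnosis}⁺ contains the non-prime attributes {Dosage, Insurer} — a partial dependency, so 2NF is violated.

1NF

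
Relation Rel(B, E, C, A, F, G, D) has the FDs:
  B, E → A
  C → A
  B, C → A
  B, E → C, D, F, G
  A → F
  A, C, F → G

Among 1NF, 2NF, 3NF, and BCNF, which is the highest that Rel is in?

2NF

Candidate key: {B, E}. Prime attributes: {B, E}.
C → A: {C}⁺ = {A, C, F, G}, which is not all of the attributes, so the left side is not a superkey — BCNF is violated.
C → A determines the non-prime attribute {A} from a non-superkey — 3NF is violated.
Checking every proper subset of each key, none determines a non-prime attribute — 2NF is satisfied.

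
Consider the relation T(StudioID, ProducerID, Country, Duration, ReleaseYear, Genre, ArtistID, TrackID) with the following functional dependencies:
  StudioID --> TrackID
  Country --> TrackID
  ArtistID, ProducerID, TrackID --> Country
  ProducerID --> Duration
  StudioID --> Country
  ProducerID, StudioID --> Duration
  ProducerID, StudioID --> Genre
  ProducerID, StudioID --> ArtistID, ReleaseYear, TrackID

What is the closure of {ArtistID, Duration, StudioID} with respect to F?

{ArtistID, Country, Duration, StudioID, TrackID}

Start with {ArtistID, Duration, StudioID}.
StudioID --> TrackID applies; add {TrackID} → now {ArtistID, Duration, StudioID, TrackID}.
StudioID --> Country applies; add {Country} → now {ArtistID, Country, Duration, StudioID, TrackID}.
No further FD applies.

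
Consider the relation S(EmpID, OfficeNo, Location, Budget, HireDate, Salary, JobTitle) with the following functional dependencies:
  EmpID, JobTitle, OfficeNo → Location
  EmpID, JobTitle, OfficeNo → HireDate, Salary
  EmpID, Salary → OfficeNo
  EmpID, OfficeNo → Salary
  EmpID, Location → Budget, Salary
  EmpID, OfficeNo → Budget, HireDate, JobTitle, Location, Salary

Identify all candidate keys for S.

{EmpID, Location}, {EmpID, OfficeNo}, {EmpID, Salary}

{EmpID} never appears on the right of any FD, so every key must include it.
{EmpID, Location}⁺ = {Budget, EmpID, HireDate, JobTitle, Location, OfficeNo, Salary} — all of the relation — so {EmpID, Location} is a candidate key.
{EmpID, OfficeNo}⁺ = {Budget, EmpID, HireDate, JobTitle, Location, OfficeNo, Salary} — all of the relation — so {EmpID, OfficeNo} is a candidate key.
{EmpID, Salary}⁺ = {Budget, EmpID, HireDate, JobTitle, Location, OfficeNo, Salary} — all of the relation — so {EmpID, Salary} is a candidate key.
These are minimal and exhaustive — every other superkey contains one of them.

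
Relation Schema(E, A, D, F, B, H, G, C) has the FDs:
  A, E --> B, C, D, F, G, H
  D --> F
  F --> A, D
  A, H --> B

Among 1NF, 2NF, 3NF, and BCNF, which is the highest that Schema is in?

Candidate keys: {A, E}, {D, E}, {E, F}. Prime attributes: {A, D, E, F}.
D --> F breaks BCNF: {D}⁺ = {A, D, F}, so {D} is not a superkey.
Because {B} is non-prime and the left side of A, H --> B is not a superkey, the relation is not in 3NF.
Checking every proper subset of each key, none determines a non-prime attribute — 2NF is satisfied.

2NF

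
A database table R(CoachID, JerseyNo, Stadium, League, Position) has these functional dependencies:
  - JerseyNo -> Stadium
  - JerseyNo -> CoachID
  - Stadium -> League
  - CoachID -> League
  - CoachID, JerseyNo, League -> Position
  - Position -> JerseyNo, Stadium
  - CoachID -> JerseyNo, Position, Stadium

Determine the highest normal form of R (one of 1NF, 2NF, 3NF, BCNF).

Candidate keys: {CoachID}, {JerseyNo}, {Position}. Prime attributes: {CoachID, JerseyNo, Position}.
Stadium -> League breaks BCNF: {Stadium}⁺ = {League, Stadium}, so {Stadium} is not a superkey.
Stadium -> League has non-prime {League} on the right and a non-superkey on the left, so 3NF fails.
With only single-attribute keys there can be no partial dependency, so 2NF holds.

2NF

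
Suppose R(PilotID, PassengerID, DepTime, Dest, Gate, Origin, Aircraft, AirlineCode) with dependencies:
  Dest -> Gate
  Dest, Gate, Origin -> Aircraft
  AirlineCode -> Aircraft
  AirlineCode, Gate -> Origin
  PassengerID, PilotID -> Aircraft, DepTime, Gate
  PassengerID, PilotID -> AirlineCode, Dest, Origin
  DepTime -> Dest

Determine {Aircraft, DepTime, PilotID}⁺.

{Aircraft, DepTime, Dest, Gate, PilotID}

Start with {Aircraft, DepTime, PilotID}.
DepTime -> Dest applies; add {Dest} → now {Aircraft, DepTime, Dest, PilotID}.
Dest -> Gate applies; add {Gate} → now {Aircraft, DepTime, Dest, Gate, PilotID}.
No further FD applies.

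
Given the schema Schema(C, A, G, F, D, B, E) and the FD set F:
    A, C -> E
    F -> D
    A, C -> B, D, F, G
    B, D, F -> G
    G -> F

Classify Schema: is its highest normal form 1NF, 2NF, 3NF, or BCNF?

2NF

Candidate key: {A, C}. Prime attributes: {A, C}.
F -> D breaks BCNF: {F}⁺ = {D, F}, so {F} is not a superkey.
F -> D determines the non-prime attribute {D} from a non-superkey — 3NF is violated.
Checking every proper subset of each key, none determines a non-prime attribute — 2NF is satisfied.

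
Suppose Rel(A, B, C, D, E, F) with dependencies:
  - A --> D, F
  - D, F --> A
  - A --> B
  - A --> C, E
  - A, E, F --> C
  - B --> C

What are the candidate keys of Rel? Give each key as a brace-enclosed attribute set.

{A}, {D, F}

{A}⁺ = {A, B, C, D, E, F} — all of the relation — so {A} is a candidate key.
{D, F}⁺ = {A, B, C, D, E, F} — all of the relation — so {D, F} is a candidate key.
No proper subset of any of these is a key, and no other minimal superkey exists.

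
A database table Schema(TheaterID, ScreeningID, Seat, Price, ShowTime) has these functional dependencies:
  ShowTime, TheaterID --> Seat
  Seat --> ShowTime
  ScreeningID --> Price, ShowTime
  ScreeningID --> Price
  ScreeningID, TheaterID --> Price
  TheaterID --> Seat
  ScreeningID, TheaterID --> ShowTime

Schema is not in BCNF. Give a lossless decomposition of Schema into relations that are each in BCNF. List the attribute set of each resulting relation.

Candidate key of the original relation: {ScreeningID, TheaterID}.
{Price, ScreeningID, Seat, ShowTime, TheaterID}: {ShowTime, TheaterID} determines {Seat, ShowTime, TheaterID} here but is not a superkey — split on ShowTime, TheaterID --> Seat, giving {Seat, ShowTime, TheaterID} and {Price, ScreeningID, ShowTime, TheaterID}.
{Seat, ShowTime, TheaterID}: {Seat} determines {Seat, ShowTime} here but is not a superkey — split on Seat --> ShowTime, giving {Seat, ShowTime} and {Seat, TheaterID}.
{Seat, ShowTime} is in BCNF.
{Seat, TheaterID} is in BCNF.
{Price, ScreeningID, ShowTime, TheaterID}: {ScreeningID} determines {Price, ScreeningID, ShowTime} here but is not a superkey — split on ScreeningID --> Price, ShowTime, giving {Price, ScreeningID, ShowTime} and {ScreeningID, TheaterID}.
{Price, ScreeningID, ShowTime} is in BCNF.
{ScreeningID, TheaterID} is in BCNF.

{Price, ScreeningID, ShowTime}; {ScreeningID, TheaterID}; {Seat, ShowTime}; {Seat, TheaterID}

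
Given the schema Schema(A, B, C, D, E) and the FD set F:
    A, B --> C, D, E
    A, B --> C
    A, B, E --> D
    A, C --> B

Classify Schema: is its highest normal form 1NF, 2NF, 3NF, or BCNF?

BCNF

Candidate keys: {A, B}, {A, C}. Prime attributes: {A, B, C}.
The left-hand side of every FD is a superkey, so BCNF is satisfied.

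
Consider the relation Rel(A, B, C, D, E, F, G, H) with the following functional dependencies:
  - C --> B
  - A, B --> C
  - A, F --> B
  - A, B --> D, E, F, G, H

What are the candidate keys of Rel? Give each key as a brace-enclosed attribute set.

{A, B}, {A, C}, {A, F}

No FD produces {A}, so it must be in every candidate key.
{A, B}⁺ = {A, B, C, D, E, F, G, H} — all of the relation — so {A, B} is a candidate key.
{A, C}⁺ = {A, B, C, D, E, F, G, H} — all of the relation — so {A, C} is a candidate key.
{A, F}⁺ = {A, B, C, D, E, F, G, H} — all of the relation — so {A, F} is a candidate key.
These are minimal and exhaustive — every other superkey contains one of them.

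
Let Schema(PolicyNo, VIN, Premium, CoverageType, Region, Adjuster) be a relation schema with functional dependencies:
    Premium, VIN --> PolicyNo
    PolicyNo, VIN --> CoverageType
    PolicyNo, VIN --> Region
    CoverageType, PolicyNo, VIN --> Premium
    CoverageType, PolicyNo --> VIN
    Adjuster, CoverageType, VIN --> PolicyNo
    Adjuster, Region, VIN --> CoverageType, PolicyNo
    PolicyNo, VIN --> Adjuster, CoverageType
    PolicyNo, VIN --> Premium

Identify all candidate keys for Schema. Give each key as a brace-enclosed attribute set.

{CoverageType, PolicyNo}⁺ = {Adjuster, CoverageType, PolicyNo, Premium, Region, VIN}, which is every attribute, so {CoverageType, PolicyNo} is a candidate key.
{PolicyNo, VIN}⁺ = {Adjuster, CoverageType, PolicyNo, Premium, Region, VIN}, which is every attribute, so {PolicyNo, VIN} is a candidate key.
{Premium, VIN}⁺ = {Adjuster, CoverageType, PolicyNo, Premium, Region, VIN}, which is every attribute, so {Premium, VIN} is a candidate key.
{Adjuster, CoverageType, VIN}⁺ = {Adjuster, CoverageType, PolicyNo, Premium, Region, VIN}, which is every attribute, so {Adjuster, CoverageType, VIN} is a candidate key.
{Adjuster, Region, VIN}⁺ = {Adjuster, CoverageType, PolicyNo, Premium, Region, VIN}, which is every attribute, so {Adjuster, Region, VIN} is a candidate key.
These are minimal and exhaustive — every other superkey contains one of them.

{Adjuster, CoverageType, VIN}, {Adjuster, Region, VIN}, {CoverageType, PolicyNo}, {PolicyNo, VIN}, {Premium, VIN}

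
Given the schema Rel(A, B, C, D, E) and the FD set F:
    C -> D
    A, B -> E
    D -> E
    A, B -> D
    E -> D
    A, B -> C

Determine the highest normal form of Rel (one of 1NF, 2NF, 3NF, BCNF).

2NF

Candidate key: {A, B}. Prime attributes: {A, B}.
C -> D: {C}⁺ = {C, D, E}, which is not all of the attributes, so the left side is not a superkey — BCNF is violated.
C -> D determines the non-prime attribute {D} from a non-superkey — 3NF is violated.
No proper subset of a key has a non-prime attribute in its closure, so there is no partial dependency; 2NF holds.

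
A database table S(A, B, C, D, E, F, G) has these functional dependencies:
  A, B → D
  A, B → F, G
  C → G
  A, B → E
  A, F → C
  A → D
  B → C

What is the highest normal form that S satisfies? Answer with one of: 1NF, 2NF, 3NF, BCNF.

1NF

Candidate key: {A, B}. Prime attributes: {A, B}.
C → G: {C}⁺ = {C, G}, which is not all of the attributes, so the left side is not a superkey — BCNF is violated.
Because {G} is non-prime and the left side of C → G is not a superkey, the relation is not in 3NF.
{A} is a proper subset of the key {A, B}, and {A}⁺ contains the non-prime attribute {D} — a partial dependency, so 2NF is violated.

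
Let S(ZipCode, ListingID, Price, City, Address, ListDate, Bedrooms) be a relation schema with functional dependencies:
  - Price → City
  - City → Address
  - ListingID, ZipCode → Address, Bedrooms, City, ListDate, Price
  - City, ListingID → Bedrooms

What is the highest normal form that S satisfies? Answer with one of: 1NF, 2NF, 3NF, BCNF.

Candidate key: {ListingID, ZipCode}. Prime attributes: {ListingID, ZipCode}.
For Price → City we have {Price}⁺ = {Address, City, Price}; {Price} is not a superkey, so BCNF fails.
Price → City has non-prime {City} on the right and a non-superkey on the left, so 3NF fails.
Checking every proper subset of each key, none determines a non-prime attribute — 2NF is satisfied.

2NF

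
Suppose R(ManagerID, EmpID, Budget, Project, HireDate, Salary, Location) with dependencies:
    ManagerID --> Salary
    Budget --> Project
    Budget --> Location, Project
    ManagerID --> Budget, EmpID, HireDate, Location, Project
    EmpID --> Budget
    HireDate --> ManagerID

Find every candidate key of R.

{HireDate}, {ManagerID}

{HireDate} is a candidate key since {HireDate}⁺ = {Budget, EmpID, HireDate, Location, ManagerID, Project, Salary} covers every attribute.
{ManagerID} is a candidate key since {ManagerID}⁺ = {Budget, EmpID, HireDate, Location, ManagerID, Project, Salary} covers every attribute.
These are minimal and exhaustive — every other superkey contains one of them.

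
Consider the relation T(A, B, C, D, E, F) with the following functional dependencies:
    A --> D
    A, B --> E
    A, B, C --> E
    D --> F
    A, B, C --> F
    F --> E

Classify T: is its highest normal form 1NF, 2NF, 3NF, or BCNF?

1NF

Candidate key: {A, B, C}. Prime attributes: {A, B, C}.
For A --> D we have {A}⁺ = {A, D, E, F}; {A} is not a superkey, so BCNF fails.
A --> D determines the non-prime attribute {D} from a non-superkey — 3NF is violated.
The proper key subset {A} of {A, B, C} determines non-prime {D, E, F}, so the relation is not even in 2NF.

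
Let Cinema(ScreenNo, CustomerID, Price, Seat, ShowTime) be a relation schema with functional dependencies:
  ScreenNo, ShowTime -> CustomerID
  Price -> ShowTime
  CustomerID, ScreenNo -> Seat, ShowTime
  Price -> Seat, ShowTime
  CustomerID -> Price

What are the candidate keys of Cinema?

Attributes never on any right-hand side: {ScreenNo} — every candidate key must contain it.
{CustomerID, ScreenNo}⁺ = {CustomerID, Price, ScreenNo, Seat, ShowTime}, which is every attribute, so {CustomerID, ScreenNo} is a candidate key.
{Price, ScreenNo}⁺ = {CustomerID, Price, ScreenNo, Seat, ShowTime}, which is every attribute, so {Price, ScreenNo} is a candidate key.
{ScreenNo, ShowTime}⁺ = {CustomerID, Price, ScreenNo, Seat, ShowTime}, which is every attribute, so {ScreenNo, ShowTime} is a candidate key.
Any other superkey properly contains one of these, so there are no further candidate keys.

{CustomerID, ScreenNo}, {Price, ScreenNo}, {ScreenNo, ShowTime}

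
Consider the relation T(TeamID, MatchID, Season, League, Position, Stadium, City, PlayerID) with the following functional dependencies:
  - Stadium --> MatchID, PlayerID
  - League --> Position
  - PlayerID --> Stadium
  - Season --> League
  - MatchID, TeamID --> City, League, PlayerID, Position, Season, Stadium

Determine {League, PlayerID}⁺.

Start with {League, PlayerID}.
League --> Position applies; add {Position} → now {League, PlayerID, Position}.
PlayerID --> Stadium applies; add {Stadium} → now {League, PlayerID, Position, Stadium}.
Stadium --> MatchID, PlayerID applies; add {MatchID} → now {League, MatchID, PlayerID, Position, Stadium}.
No further FD applies.

{League, MatchID, PlayerID, Position, Stadium}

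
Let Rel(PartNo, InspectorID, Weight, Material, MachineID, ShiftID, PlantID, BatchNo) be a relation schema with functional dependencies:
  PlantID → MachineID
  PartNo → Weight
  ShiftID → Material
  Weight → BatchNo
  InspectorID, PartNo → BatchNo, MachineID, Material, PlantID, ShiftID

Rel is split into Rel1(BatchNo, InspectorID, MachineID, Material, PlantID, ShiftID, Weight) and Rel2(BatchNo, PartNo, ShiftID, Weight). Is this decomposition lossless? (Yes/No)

The shared attributes are {BatchNo, ShiftID, Weight} and {BatchNo, ShiftID, Weight}⁺ = {BatchNo, Material, ShiftID, Weight}.
Rel1 ⊄ {BatchNo, Material, ShiftID, Weight} and Rel2 ⊄ {BatchNo, Material, ShiftID, Weight}, so the split is lossy.

No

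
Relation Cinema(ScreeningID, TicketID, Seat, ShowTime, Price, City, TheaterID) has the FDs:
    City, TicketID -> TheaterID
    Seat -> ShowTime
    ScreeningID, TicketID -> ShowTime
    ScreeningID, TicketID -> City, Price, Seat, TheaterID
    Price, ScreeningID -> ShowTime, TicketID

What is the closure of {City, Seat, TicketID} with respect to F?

{City, Seat, ShowTime, TheaterID, TicketID}

Start with {City, Seat, TicketID}.
City, TicketID -> TheaterID applies; add {TheaterID} → now {City, Seat, TheaterID, TicketID}.
Seat -> ShowTime applies; add {ShowTime} → now {City, Seat, ShowTime, TheaterID, TicketID}.
No further FD applies.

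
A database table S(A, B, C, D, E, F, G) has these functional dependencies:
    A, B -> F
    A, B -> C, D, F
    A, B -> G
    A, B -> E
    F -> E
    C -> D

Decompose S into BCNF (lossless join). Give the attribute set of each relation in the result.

{A, B, C, F, G}; {C, D}; {E, F}

Candidate key of the original relation: {A, B}.
Within {A, B, C, D, E, F, G}: {F}⁺ ∩ {A, B, C, D, E, F, G} = {E, F}, not the whole set, so F -> E violates BCNF; decompose into {E, F} and {A, B, C, D, F, G}.
{E, F} is in BCNF.
Within {A, B, C, D, F, G}: {C}⁺ ∩ {A, B, C, D, F, G} = {C, D}, not the whole set, so C -> D violates BCNF; decompose into {C, D} and {A, B, C, F, G}.
{C, D} is in BCNF.
{A, B, C, F, G} is in BCNF.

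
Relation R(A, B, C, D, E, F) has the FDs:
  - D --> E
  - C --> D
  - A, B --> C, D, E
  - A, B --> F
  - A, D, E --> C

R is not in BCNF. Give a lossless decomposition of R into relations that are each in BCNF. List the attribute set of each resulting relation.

Candidate key of the original relation: {A, B}.
In {A, B, C, D, E, F}, {D} is not a superkey ({D}⁺ restricted to this set is {D, E}), so split on D --> E into {D, E} and {A, B, C, D, F}.
{D, E} is in BCNF.
In {A, B, C, D, F}, {C} is not a superkey ({C}⁺ restricted to this set is {C, D}), so split on C --> D into {C, D} and {A, B, C, F}.
{C, D} is in BCNF.
{A, B, C, F} is in BCNF.

{A, B, C, F}; {C, D}; {D, E}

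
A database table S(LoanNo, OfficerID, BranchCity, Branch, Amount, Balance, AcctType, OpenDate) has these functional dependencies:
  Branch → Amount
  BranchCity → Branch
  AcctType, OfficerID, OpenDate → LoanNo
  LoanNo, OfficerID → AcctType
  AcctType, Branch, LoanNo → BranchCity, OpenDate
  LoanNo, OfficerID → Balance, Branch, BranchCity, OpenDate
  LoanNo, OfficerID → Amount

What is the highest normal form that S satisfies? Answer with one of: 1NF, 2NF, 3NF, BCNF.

2NF

Candidate keys: {AcctType, OfficerID, OpenDate}, {LoanNo, OfficerID}. Prime attributes: {AcctType, LoanNo, OfficerID, OpenDate}.
For Branch → Amount we have {Branch}⁺ = {Amount, Branch}; {Branch} is not a superkey, so BCNF fails.
Because {Amount} is non-prime and the left side of Branch → Amount is not a superkey, the relation is not in 3NF.
Checking every proper subset of each key, none determines a non-prime attribute — 2NF is satisfied.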